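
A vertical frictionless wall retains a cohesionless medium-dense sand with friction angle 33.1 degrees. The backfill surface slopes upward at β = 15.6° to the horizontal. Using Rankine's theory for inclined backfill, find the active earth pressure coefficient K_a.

K_a = cos β · (cos β − √(cos²β − cos²φ)) / (cos β + √(cos²β − cos²φ)).
cos β = 0.9632, cos φ = 0.8377, √(cos²β − cos²φ) = 0.4753.
K_a = 0.9632 × (0.9632 − 0.4753)/(0.9632 + 0.4753) = 0.3267.

0.327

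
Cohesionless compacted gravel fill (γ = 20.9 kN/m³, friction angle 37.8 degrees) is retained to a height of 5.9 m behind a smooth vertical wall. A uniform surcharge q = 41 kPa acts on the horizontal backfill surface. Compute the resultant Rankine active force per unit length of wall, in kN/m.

145 kN/m

K_a = tan²(45° − φ/2) = 0.2400.
Soil triangle: ½ K_a γ H² = 0.5×0.2400×20.9×5.9² = 87.30 kN/m.
Surcharge rectangle: K_a q H = 0.2400×41×5.9 = 58.06 kN/m.
Total = 87.30 + 58.06 = 145.4 kN/m.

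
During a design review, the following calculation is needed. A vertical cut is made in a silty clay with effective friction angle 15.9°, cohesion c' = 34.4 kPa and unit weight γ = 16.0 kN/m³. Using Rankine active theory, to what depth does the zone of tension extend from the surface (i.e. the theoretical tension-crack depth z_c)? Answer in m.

K_a = tan²(45° − 15.9°/2) = 0.5699; √K_a = 0.7549.
The active pressure is zero where K_a γ z = 2c√K_a, so z_c = 2c/(γ√K_a) = 2×34.4/(16.0×0.7549) = 5.696 m.

5.70 m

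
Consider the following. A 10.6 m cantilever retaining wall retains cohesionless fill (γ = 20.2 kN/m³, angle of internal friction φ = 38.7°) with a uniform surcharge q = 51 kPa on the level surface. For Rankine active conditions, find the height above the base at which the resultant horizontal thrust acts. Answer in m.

K_a = 0.2306.
Triangular part P₁ = ½K_aγH² = 261.7 at H/3 = 3.533 m; rectangular part P₂ = K_a q H = 124.7 at H/2 = 5.300 m.
ȳ = (P₁·3.533 + P₂·5.300)/(P₁+P₂) = 4.103 m.

4.10 m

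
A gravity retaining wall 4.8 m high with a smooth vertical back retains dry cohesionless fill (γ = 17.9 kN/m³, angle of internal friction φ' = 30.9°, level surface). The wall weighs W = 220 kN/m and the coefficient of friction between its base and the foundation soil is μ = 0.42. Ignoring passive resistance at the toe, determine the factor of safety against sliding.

K_a = tan²(45° − 30.9°/2) = 0.3214.
P_a = ½K_aγH² = 0.5×0.3214×17.9×4.8² = 66.28 kN/m, acting at H/3 = 1.600 m above the base.
FS_sliding = μW / P_a = 0.42×220 / 66.28 = 1.394.

1.39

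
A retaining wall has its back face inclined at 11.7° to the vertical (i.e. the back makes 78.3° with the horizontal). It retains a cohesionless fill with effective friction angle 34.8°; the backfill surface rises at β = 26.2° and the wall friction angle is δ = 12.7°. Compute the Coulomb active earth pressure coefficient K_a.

0.529

K_a = sin²(α+φ) / [sin²α · sin(α−δ) · (1 + √{sin(φ+δ)sin(φ−β) / (sin(α−δ)sin(α+β))})²].
With α = 78.3°, φ = 34.8°, δ = 12.7°, β = 26.2°: K_a = 0.5288.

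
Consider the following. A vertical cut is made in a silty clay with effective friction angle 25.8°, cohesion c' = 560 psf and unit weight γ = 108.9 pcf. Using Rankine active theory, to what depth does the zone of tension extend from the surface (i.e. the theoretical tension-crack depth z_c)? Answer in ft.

K_a = tan²(45° − 25.8°/2) = 0.3935; √K_a = 0.6273.
The active pressure is zero where K_a γ z = 2c√K_a, so z_c = 2c/(γ√K_a) = 2×560/(108.9×0.6273) = 16.40 ft.

16.4 ft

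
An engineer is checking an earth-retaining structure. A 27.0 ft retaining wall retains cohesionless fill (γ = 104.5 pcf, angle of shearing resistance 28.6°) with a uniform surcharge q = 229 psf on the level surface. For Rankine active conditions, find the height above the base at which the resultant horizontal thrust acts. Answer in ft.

9.63 ft

K_a = 0.3525.
Triangular part P₁ = ½K_aγH² = 13430 at H/3 = 9.000 ft; rectangular part P₂ = K_a q H = 2180 at H/2 = 13.50 ft.
ȳ = (P₁·9.000 + P₂·13.50)/(P₁+P₂) = 9.628 ft.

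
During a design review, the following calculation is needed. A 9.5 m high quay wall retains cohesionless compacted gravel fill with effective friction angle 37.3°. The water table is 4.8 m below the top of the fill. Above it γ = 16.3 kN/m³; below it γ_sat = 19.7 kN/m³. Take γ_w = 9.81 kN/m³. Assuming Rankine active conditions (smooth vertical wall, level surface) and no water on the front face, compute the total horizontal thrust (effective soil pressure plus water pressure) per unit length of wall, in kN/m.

K_a = tan²(45° − φ/2) = 0.2453.
γ' = 19.7 − 9.81 = 9.890 kN/m³. Depth below WT = 4.7 m.
σ'_h at WT = K_a γ d_w = 19.20 kPa; at base = 19.20 + K_a γ' × 4.7 = 30.60 kPa.
P₁ (0–4.8 m) = ½×19.20×4.8 = 46.07. P₂ (4.8–9.5 m) = ½(19.20+30.60)×4.7 = 117.0.
P_w = ½ γ_w h₂² = 0.5×9.81×4.7² = 108.4. Total = 46.07+117.0+108.4 = 271.4 kN/m.

271 kN/m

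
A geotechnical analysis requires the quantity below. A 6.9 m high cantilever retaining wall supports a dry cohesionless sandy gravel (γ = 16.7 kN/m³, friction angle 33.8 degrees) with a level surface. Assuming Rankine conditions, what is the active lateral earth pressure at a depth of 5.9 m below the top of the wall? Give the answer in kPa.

28.1 kPa

K_a = (1 − sin φ)/(1 + sin φ) = 0.2851.
σ_h = K_a γ z = 0.2851 × 16.7 × 5.9 = 28.09 kPa.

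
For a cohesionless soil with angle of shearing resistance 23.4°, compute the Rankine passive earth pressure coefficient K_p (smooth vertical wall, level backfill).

K_p = (1 + sin φ)/(1 − sin φ) = tan²(45° + 23.4°/2) = 2.318.

2.32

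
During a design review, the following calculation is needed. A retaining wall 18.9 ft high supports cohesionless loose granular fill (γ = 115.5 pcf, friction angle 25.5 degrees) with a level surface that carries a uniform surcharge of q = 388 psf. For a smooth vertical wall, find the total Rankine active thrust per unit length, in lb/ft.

K_a = tan²(45° − φ/2) = 0.3981.
Soil triangle: ½ K_a γ H² = 0.5×0.3981×115.5×18.9² = 8212 lb/ft.
Surcharge rectangle: K_a q H = 0.3981×388×18.9 = 2919 lb/ft.
Total = 8212 + 2919 = 11130 lb/ft.

11100 lb/ft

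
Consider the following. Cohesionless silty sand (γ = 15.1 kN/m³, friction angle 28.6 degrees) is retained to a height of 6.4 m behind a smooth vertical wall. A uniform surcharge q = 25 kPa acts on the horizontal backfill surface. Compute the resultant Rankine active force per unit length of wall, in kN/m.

165 kN/m

K_a = tan²(45° − φ/2) = 0.3525.
Soil triangle: ½ K_a γ H² = 0.5×0.3525×15.1×6.4² = 109.0 kN/m.
Surcharge rectangle: K_a q H = 0.3525×25×6.4 = 56.41 kN/m.
Total = 109.0 + 56.41 = 165.4 kN/m.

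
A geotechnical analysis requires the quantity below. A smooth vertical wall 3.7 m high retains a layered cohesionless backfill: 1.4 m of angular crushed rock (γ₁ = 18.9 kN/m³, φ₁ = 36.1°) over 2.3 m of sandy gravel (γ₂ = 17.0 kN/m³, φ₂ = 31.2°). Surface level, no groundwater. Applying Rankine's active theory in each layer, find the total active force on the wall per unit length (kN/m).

38.4 kN/m

K_a1 = tan²(45°−36.1°/2) = 0.2585; K_a2 = tan²(45°−31.2°/2) = 0.3175.
Layer 1: σ at base = K_a1 γ₁ h₁ = 6.840 kPa; P₁ = ½×6.840×1.4 = 4.788.
Layer 2: σ_v at top = γ₁h₁ = 26.46; σ_h top = K_a2×26.46 = 8.401; σ_h base = K_a2×(26.46+17.0×2.3) = 20.82.
P₂ = ½(8.401+20.82)×2.3 = 33.60. Total P_a = 4.788+33.60 = 38.39 kN/m.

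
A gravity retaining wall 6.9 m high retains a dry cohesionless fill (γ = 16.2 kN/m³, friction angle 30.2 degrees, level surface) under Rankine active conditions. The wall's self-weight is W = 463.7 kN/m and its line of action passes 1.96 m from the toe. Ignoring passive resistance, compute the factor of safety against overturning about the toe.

3.10

K_a = tan²(45° − 30.2°/2) = 0.3307.
P_a = ½K_aγH² = 0.5×0.3307×16.2×6.9² = 127.5 kN/m, acting at H/3 = 2.300 m above the base.
Overturning moment M_o = P_a × H/3 = 127.5 × 2.300 = 293.3.
Resisting moment M_r = W × 1.96 = 463.7 × 1.96 = 908.9.
FS_overturning = M_r/M_o = 908.9/293.3 = 3.099.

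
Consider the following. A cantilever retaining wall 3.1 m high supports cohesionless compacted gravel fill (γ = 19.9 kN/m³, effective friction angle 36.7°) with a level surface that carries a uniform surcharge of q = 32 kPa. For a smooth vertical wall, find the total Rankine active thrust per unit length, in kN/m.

K_a = tan²(45° − φ/2) = 0.2519.
Soil triangle: ½ K_a γ H² = 0.5×0.2519×19.9×3.1² = 24.08 kN/m.
Surcharge rectangle: K_a q H = 0.2519×32×3.1 = 24.98 kN/m.
Total = 24.08 + 24.98 = 49.07 kN/m.

49.1 kN/m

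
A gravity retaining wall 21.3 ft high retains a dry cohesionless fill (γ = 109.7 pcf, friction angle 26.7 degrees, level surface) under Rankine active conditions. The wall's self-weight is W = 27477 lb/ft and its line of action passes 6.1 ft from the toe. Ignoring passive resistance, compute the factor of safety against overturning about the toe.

2.50

K_a = tan²(45° − 26.7°/2) = 0.3800.
P_a = ½K_aγH² = 0.5×0.3800×109.7×21.3² = 9455 lb/ft, acting at H/3 = 7.100 ft above the base.
Overturning moment M_o = P_a × H/3 = 9455 × 7.100 = 67130.
Resisting moment M_r = W × 6.1 = 27477 × 6.1 = 167600.
FS_overturning = M_r/M_o = 167600/67130 = 2.497.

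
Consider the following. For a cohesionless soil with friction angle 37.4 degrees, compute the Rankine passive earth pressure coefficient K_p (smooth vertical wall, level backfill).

4.09

K_p = (1 + sin φ)/(1 − sin φ) = tan²(45° + 37.4°/2) = 4.094.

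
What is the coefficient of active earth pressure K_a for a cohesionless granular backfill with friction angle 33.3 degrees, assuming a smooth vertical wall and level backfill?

K_a = tan²(45° − φ/2) = tan²(28.35°) = 0.2911.

0.291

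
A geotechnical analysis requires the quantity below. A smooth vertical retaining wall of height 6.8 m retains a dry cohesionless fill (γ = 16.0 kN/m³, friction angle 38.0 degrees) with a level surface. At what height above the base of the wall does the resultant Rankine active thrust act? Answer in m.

2.27 m

K_a = 0.2379.
The pressure distribution is triangular, so the resultant acts at H/3 above the base = 6.8/3 = 2.267 m.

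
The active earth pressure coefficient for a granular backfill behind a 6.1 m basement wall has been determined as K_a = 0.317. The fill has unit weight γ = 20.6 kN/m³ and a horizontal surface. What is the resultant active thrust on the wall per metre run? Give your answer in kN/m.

121 kN/m

P = ½ K_a γ H² = 0.5 × 0.317 × 20.6 × 6.1² = 121.5 kN/m.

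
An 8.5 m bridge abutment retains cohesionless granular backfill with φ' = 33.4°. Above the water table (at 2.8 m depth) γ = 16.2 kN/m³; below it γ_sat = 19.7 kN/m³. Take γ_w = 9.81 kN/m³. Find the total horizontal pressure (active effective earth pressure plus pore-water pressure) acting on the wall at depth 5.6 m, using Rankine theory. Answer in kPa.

48.6 kPa

K_a = (1 − sin φ)/(1 + sin φ) = 0.2899.
γ' = 19.7 − 9.81 = 9.890 kN/m³.
Effective vertical stress at 5.6 m: σ'_v = 16.2×2.8 + 9.890×2.80 = 73.05 kPa.
σ'_h = K_a σ'_v = 0.2899 × 73.05 = 21.18 kPa; u = γ_w × 2.80 = 27.47 kPa.
Total σ_h = 21.18 + 27.47 = 48.65 kPa.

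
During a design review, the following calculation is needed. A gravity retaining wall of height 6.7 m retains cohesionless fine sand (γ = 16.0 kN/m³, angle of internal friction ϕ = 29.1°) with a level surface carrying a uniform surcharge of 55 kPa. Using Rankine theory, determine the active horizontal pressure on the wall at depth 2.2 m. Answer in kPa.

K_a = (1 − sin φ)/(1 + sin φ) = 0.3456.
σ_v = γz + q = 16.0 × 2.2 + 55 = 90.20 kPa.
σ_h = K_a σ_v = 0.3456 × 90.20 = 31.17 kPa.

31.2 kPa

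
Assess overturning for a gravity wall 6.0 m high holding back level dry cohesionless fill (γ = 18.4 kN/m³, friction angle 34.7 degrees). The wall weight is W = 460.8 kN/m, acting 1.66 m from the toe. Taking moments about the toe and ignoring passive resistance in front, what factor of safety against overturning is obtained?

4.21

K_a = tan²(45° − 34.7°/2) = 0.2745.
P_a = ½K_aγH² = 0.5×0.2745×18.4×6.0² = 90.90 kN/m, acting at H/3 = 2.000 m above the base.
Overturning moment M_o = P_a × H/3 = 90.90 × 2.000 = 181.8.
Resisting moment M_r = W × 1.66 = 460.8 × 1.66 = 764.9.
FS_overturning = M_r/M_o = 764.9/181.8 = 4.207.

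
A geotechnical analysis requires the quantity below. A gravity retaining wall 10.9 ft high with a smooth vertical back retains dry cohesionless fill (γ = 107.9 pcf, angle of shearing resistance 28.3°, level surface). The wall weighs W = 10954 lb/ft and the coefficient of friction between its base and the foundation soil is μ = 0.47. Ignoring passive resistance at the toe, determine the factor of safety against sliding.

K_a = tan²(45° − 28.3°/2) = 0.3568.
P_a = ½K_aγH² = 0.5×0.3568×107.9×10.9² = 2287 lb/ft, acting at H/3 = 3.633 ft above the base.
FS_sliding = μW / P_a = 0.47×10954 / 2287 = 2.251.

2.25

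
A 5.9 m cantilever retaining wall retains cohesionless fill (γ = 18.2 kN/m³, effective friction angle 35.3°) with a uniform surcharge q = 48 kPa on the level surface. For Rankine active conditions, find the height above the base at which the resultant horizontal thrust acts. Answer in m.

K_a = 0.2675.
Triangular part P₁ = ½K_aγH² = 84.75 at H/3 = 1.967 m; rectangular part P₂ = K_a q H = 75.77 at H/2 = 2.950 m.
ȳ = (P₁·1.967 + P₂·2.950)/(P₁+P₂) = 2.431 m.

2.43 m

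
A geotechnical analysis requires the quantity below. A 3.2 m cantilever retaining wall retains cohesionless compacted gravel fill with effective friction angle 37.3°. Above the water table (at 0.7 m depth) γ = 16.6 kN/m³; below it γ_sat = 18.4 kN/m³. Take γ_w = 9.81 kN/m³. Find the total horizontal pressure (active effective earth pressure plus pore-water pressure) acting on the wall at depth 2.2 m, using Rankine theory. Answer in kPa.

K_a = (1 − sin φ)/(1 + sin φ) = 0.2453.
γ' = 18.4 − 9.81 = 8.590 kN/m³.
Effective vertical stress at 2.2 m: σ'_v = 16.6×0.7 + 8.590×1.50 = 24.51 kPa.
σ'_h = K_a σ'_v = 0.2453 × 24.51 = 6.012 kPa; u = γ_w × 1.50 = 14.72 kPa.
Total σ_h = 6.012 + 14.72 = 20.73 kPa.

20.7 kPa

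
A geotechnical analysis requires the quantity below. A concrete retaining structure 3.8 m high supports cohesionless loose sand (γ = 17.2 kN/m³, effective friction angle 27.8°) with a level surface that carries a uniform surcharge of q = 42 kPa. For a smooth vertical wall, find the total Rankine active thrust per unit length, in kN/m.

K_a = tan²(45° − φ/2) = 0.3639.
Soil triangle: ½ K_a γ H² = 0.5×0.3639×17.2×3.8² = 45.19 kN/m.
Surcharge rectangle: K_a q H = 0.3639×42×3.8 = 58.08 kN/m.
Total = 45.19 + 58.08 = 103.3 kN/m.

103 kN/m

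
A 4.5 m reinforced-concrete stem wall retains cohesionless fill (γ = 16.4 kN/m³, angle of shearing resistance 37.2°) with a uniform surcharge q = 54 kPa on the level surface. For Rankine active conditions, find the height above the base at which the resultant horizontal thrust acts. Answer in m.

K_a = 0.2464.
Triangular part P₁ = ½K_aγH² = 40.92 at H/3 = 1.500 m; rectangular part P₂ = K_a q H = 59.88 at H/2 = 2.250 m.
ȳ = (P₁·1.500 + P₂·2.250)/(P₁+P₂) = 1.946 m.

1.95 m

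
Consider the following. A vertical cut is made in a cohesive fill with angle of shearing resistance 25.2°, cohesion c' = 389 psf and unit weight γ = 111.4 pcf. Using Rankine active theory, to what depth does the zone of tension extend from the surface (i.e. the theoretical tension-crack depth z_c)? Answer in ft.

11.0 ft

K_a = tan²(45° − 25.2°/2) = 0.4027; √K_a = 0.6346.
The active pressure is zero where K_a γ z = 2c√K_a, so z_c = 2c/(γ√K_a) = 2×389/(111.4×0.6346) = 11.00 ft.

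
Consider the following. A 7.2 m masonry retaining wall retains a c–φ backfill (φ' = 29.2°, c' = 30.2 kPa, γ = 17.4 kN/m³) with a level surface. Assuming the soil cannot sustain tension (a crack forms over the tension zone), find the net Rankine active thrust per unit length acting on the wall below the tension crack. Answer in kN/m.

4.93 kN/m

K_a = 0.3442; √K_a = 0.5867.
Tension-crack depth z_c = 2c/(γ√K_a) = 2×30.2/(17.4×0.5867) = 5.917 m.
σ_a at base = K_a γ H − 2c√K_a = 0.3442×17.4×7.2 − 2×30.2×0.5867 = 7.687 kPa.
P_a = ½ × 7.687 × (H − z_c) = 0.5×7.687×1.283 = 4.932 kN/m.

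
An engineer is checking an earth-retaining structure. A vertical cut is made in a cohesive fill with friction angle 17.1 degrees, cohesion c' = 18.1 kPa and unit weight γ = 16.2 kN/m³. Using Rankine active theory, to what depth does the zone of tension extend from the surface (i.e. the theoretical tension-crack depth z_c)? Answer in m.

K_a = tan²(45° − 17.1°/2) = 0.5455; √K_a = 0.7386.
The active pressure is zero where K_a γ z = 2c√K_a, so z_c = 2c/(γ√K_a) = 2×18.1/(16.2×0.7386) = 3.025 m.

3.03 m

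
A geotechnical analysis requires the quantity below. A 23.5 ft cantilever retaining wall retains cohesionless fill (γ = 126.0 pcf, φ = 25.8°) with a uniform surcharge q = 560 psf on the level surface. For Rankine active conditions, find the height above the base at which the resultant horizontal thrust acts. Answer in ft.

K_a = 0.3935.
Triangular part P₁ = ½K_aγH² = 13690 at H/3 = 7.833 ft; rectangular part P₂ = K_a q H = 5179 at H/2 = 11.75 ft.
ȳ = (P₁·7.833 + P₂·11.75)/(P₁+P₂) = 8.908 ft.

8.91 ft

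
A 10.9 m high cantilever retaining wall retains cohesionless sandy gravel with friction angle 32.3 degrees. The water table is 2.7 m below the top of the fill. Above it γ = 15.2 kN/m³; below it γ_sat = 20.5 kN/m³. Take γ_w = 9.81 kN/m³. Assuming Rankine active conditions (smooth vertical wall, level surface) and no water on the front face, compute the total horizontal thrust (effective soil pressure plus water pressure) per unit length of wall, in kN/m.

558 kN/m

K_a = tan²(45° − φ/2) = 0.3035.
γ' = 20.5 − 9.81 = 10.69 kN/m³. Depth below WT = 8.2 m.
σ'_h at WT = K_a γ d_w = 12.45 kPa; at base = 12.45 + K_a γ' × 8.2 = 39.06 kPa.
P₁ (0–2.7 m) = ½×12.45×2.7 = 16.81. P₂ (2.7–10.9 m) = ½(12.45+39.06)×8.2 = 211.2.
P_w = ½ γ_w h₂² = 0.5×9.81×8.2² = 329.8. Total = 16.81+211.2+329.8 = 557.8 kN/m.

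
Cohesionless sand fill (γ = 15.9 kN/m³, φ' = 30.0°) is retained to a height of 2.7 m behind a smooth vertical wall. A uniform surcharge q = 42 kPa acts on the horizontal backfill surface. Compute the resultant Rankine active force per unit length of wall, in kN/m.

57.1 kN/m

K_a = tan²(45° − φ/2) = 0.3333.
Soil triangle: ½ K_a γ H² = 0.5×0.3333×15.9×2.7² = 19.32 kN/m.
Surcharge rectangle: K_a q H = 0.3333×42×2.7 = 37.80 kN/m.
Total = 19.32 + 37.80 = 57.12 kN/m.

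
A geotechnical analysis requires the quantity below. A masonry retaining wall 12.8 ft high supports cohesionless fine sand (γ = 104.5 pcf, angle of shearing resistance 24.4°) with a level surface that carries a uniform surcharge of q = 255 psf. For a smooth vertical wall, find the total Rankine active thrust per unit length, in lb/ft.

4910 lb/ft

K_a = tan²(45° − φ/2) = 0.4153.
Soil triangle: ½ K_a γ H² = 0.5×0.4153×104.5×12.8² = 3555 lb/ft.
Surcharge rectangle: K_a q H = 0.4153×255×12.8 = 1356 lb/ft.
Total = 3555 + 1356 = 4911 lb/ft.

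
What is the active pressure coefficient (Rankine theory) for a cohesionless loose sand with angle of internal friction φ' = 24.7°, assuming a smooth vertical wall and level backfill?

0.411

K_a = (1 − sin φ)/(1 + sin φ) = (1 − sin 24.7°)/(1 + sin 24.7°) = 0.4106.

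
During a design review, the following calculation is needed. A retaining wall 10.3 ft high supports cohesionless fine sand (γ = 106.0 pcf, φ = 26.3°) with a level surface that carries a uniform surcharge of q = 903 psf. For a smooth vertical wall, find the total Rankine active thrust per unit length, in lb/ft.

K_a = tan²(45° − φ/2) = 0.3859.
Soil triangle: ½ K_a γ H² = 0.5×0.3859×106.0×10.3² = 2170 lb/ft.
Surcharge rectangle: K_a q H = 0.3859×903×10.3 = 3590 lb/ft.
Total = 2170 + 3590 = 5760 lb/ft.

5760 lb/ft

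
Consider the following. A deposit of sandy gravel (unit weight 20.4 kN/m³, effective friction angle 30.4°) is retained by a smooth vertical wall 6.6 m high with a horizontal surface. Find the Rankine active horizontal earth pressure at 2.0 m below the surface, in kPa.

13.4 kPa

K_a = (1 − sin φ)/(1 + sin φ) = 0.3280.
σ_h = K_a γ z = 0.3280 × 20.4 × 2.0 = 13.38 kPa.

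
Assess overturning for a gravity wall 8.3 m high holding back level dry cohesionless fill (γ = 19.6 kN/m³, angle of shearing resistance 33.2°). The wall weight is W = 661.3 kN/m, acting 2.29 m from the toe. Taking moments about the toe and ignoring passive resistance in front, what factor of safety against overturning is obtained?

2.77

K_a = tan²(45° − 33.2°/2) = 0.2924.
P_a = ½K_aγH² = 0.5×0.2924×19.6×8.3² = 197.4 kN/m, acting at H/3 = 2.767 m above the base.
Overturning moment M_o = P_a × H/3 = 197.4 × 2.767 = 546.1.
Resisting moment M_r = W × 2.29 = 661.3 × 2.29 = 1514.
FS_overturning = M_r/M_o = 1514/546.1 = 2.773.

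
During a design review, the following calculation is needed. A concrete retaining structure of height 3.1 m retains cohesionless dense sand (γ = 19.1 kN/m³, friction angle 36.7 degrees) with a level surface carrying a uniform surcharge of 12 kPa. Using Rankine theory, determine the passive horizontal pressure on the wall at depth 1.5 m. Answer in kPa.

161 kPa

K_p = (1 + sin φ)/(1 − sin φ) = 3.970.
σ_v = γz + q = 19.1 × 1.5 + 12 = 40.65 kPa.
σ_h = K_p σ_v = 3.970 × 40.65 = 161.4 kPa.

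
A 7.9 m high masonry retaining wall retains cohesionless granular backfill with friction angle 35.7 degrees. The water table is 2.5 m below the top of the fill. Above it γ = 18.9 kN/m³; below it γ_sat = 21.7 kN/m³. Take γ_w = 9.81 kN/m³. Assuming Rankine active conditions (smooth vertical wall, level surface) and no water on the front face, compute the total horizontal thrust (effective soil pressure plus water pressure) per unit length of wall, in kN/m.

K_a = tan²(45° − φ/2) = 0.2630.
γ' = 21.7 − 9.81 = 11.89 kN/m³. Depth below WT = 5.4 m.
σ'_h at WT = K_a γ d_w = 12.43 kPa; at base = 12.43 + K_a γ' × 5.4 = 29.31 kPa.
P₁ (0–2.5 m) = ½×12.43×2.5 = 15.53. P₂ (2.5–7.9 m) = ½(12.43+29.31)×5.4 = 112.7.
P_w = ½ γ_w h₂² = 0.5×9.81×5.4² = 143.0. Total = 15.53+112.7+143.0 = 271.3 kN/m.

271 kN/m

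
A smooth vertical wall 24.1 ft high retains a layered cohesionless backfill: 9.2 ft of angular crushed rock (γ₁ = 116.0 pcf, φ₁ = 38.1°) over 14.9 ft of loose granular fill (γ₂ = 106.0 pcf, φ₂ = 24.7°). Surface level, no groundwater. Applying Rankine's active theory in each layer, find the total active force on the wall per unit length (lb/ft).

12500 lb/ft

K_a1 = tan²(45°−38.1°/2) = 0.2368; K_a2 = tan²(45°−24.7°/2) = 0.4106.
Layer 1: σ at base = K_a1 γ₁ h₁ = 252.7 psf; P₁ = ½×252.7×9.2 = 1163.
Layer 2: σ_v at top = γ₁h₁ = 1067; σ_h top = K_a2×1067 = 438.2; σ_h base = K_a2×(1067+106.0×14.9) = 1087.
P₂ = ½(438.2+1087)×14.9 = 11360. Total P_a = 1163+11360 = 12520 lb/ft.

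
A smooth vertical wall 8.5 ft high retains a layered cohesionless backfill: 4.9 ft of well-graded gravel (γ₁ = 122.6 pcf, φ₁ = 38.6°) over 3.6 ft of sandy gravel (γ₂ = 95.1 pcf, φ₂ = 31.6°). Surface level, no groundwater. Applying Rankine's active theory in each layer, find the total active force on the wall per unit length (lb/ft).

K_a1 = tan²(45°−38.6°/2) = 0.2316; K_a2 = tan²(45°−31.6°/2) = 0.3123.
Layer 1: σ at base = K_a1 γ₁ h₁ = 139.1 psf; P₁ = ½×139.1×4.9 = 340.9.
Layer 2: σ_v at top = γ₁h₁ = 600.7; σ_h top = K_a2×600.7 = 187.6; σ_h base = K_a2×(600.7+95.1×3.6) = 294.6.
P₂ = ½(187.6+294.6)×3.6 = 868.0. Total P_a = 340.9+868.0 = 1209 lb/ft.

1210 lb/ft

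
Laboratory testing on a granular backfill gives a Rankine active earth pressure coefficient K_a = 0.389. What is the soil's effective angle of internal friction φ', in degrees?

26.1°

K_a = tan²(45° − φ/2) ⇒ 45° − φ/2 = arctan(√0.389) = 31.95°.
φ = 2(45° − 31.95°) = 26.10°.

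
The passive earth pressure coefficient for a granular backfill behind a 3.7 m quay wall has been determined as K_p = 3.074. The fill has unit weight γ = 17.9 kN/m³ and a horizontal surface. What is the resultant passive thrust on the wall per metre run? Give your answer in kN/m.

P = ½ K_p γ H² = 0.5 × 3.074 × 17.9 × 3.7² = 376.6 kN/m.

377 kN/m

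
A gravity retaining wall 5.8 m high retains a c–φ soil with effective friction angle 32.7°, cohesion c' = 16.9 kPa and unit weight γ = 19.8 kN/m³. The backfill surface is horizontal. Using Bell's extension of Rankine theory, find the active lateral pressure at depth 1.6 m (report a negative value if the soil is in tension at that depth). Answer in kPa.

K_a = (1 − sin φ)/(1 + sin φ) = 0.2985.
σ_a = K_a γ z − 2c√K_a = 0.2985×19.8×1.6 − 2×16.9×0.5464 = -9.010 kPa.

-9.01 kPa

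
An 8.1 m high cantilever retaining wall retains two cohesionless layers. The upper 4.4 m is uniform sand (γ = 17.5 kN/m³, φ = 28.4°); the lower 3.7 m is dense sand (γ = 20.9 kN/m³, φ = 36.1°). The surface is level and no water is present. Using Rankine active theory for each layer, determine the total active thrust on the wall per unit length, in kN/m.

171 kN/m

K_a1 = tan²(45°−28.4°/2) = 0.3554; K_a2 = tan²(45°−36.1°/2) = 0.2585.
Layer 1: σ at base = K_a1 γ₁ h₁ = 27.36 kPa; P₁ = ½×27.36×4.4 = 60.20.
Layer 2: σ_v at top = γ₁h₁ = 77.00; σ_h top = K_a2×77.00 = 19.90; σ_h base = K_a2×(77.00+20.9×3.7) = 39.89.
P₂ = ½(19.90+39.89)×3.7 = 110.6. Total P_a = 60.20+110.6 = 170.8 kN/m.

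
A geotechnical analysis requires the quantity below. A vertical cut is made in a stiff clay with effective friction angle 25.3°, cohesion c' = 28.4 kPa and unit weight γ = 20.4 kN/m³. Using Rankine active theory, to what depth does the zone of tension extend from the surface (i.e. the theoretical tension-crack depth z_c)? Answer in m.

K_a = tan²(45° − 25.3°/2) = 0.4012; √K_a = 0.6334.
The active pressure is zero where K_a γ z = 2c√K_a, so z_c = 2c/(γ√K_a) = 2×28.4/(20.4×0.6334) = 4.396 m.

4.40 m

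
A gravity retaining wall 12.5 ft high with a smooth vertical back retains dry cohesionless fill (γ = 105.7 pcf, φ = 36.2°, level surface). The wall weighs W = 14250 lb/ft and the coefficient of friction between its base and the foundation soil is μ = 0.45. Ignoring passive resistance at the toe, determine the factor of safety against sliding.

K_a = tan²(45° − 36.2°/2) = 0.2574.
P_a = ½K_aγH² = 0.5×0.2574×105.7×12.5² = 2125 lb/ft, acting at H/3 = 4.167 ft above the base.
FS_sliding = μW / P_a = 0.45×14250 / 2125 = 3.017.

3.02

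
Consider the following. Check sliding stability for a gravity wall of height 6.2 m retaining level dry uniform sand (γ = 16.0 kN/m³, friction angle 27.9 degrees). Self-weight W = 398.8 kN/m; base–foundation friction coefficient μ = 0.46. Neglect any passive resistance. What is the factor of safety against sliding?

K_a = tan²(45° − 27.9°/2) = 0.3625.
P_a = ½K_aγH² = 0.5×0.3625×16.0×6.2² = 111.5 kN/m, acting at H/3 = 2.067 m above the base.
FS_sliding = μW / P_a = 0.46×398.8 / 111.5 = 1.646.

1.65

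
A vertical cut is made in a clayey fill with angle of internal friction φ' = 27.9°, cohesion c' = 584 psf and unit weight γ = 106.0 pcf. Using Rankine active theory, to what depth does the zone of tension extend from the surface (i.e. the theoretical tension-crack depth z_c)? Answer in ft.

18.3 ft

K_a = tan²(45° − 27.9°/2) = 0.3625; √K_a = 0.6020.
The active pressure is zero where K_a γ z = 2c√K_a, so z_c = 2c/(γ√K_a) = 2×584/(106.0×0.6020) = 18.30 ft.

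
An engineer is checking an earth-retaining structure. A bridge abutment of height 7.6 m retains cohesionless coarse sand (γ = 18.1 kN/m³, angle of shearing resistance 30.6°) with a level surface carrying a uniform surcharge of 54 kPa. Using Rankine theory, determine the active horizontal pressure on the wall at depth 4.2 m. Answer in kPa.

42.3 kPa

K_a = (1 − sin φ)/(1 + sin φ) = 0.3253.
σ_v = γz + q = 18.1 × 4.2 + 54 = 130.0 kPa.
σ_h = K_a σ_v = 0.3253 × 130.0 = 42.30 kPa.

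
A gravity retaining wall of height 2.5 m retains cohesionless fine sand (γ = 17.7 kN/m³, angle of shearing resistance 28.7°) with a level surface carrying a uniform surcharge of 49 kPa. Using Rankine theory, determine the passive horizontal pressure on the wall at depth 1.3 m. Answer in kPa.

205 kPa

K_p = (1 + sin φ)/(1 − sin φ) = 2.848.
σ_v = γz + q = 17.7 × 1.3 + 49 = 72.01 kPa.
σ_h = K_p σ_v = 2.848 × 72.01 = 205.1 kPa.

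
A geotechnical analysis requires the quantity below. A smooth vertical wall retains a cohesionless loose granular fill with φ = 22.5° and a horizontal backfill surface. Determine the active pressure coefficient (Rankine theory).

K_a = (1 − sin φ)/(1 + sin φ) = (1 − sin 22.5°)/(1 + sin 22.5°) = 0.4465.

0.446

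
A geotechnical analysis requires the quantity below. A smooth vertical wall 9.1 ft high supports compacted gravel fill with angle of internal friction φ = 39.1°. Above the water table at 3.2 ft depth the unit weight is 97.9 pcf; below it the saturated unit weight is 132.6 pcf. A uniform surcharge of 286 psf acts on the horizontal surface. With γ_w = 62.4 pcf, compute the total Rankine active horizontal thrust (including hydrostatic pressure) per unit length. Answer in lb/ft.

K_a = tan²(45° − φ/2) = 0.2265.
γ' = 132.6 − 62.4 = 70.20 pcf. h₂ = H − d_w = 5.9 ft.
σ'_h: at surface K_a·q = 64.77; at WT K_a(q+γd_w) = 135.7; at base K_a(q+γd_w+γ'h₂) = 229.5 psf.
P₁ = ½(64.77+135.7)×3.2 = 320.8; P₂ = ½(135.7+229.5)×5.9 = 1078; P_w = ½γ_w h₂² = 1086.
Total = 320.8+1078+1086 = 2484 lb/ft.

2480 lb/ft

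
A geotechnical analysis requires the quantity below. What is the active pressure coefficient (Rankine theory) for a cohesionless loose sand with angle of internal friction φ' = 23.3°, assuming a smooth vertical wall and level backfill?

0.433

K_a = (1 − sin φ)/(1 + sin φ) = (1 − sin 23.3°)/(1 + sin 23.3°) = 0.4331.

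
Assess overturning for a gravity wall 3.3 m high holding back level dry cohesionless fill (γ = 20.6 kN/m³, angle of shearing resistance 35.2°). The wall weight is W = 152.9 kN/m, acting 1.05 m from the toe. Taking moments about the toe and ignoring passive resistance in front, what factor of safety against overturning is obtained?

K_a = tan²(45° − 35.2°/2) = 0.2687.
P_a = ½K_aγH² = 0.5×0.2687×20.6×3.3² = 30.14 kN/m, acting at H/3 = 1.100 m above the base.
Overturning moment M_o = P_a × H/3 = 30.14 × 1.100 = 33.15.
Resisting moment M_r = W × 1.05 = 152.9 × 1.05 = 160.5.
FS_overturning = M_r/M_o = 160.5/33.15 = 4.843.

4.84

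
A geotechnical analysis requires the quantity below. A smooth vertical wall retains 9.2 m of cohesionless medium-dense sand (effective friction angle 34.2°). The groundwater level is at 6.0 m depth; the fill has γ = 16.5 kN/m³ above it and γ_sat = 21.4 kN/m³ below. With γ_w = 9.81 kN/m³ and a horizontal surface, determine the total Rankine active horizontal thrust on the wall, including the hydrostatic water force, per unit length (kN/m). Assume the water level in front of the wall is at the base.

K_a = tan²(45° − φ/2) = 0.2803.
γ' = 21.4 − 9.81 = 11.59 kN/m³. Depth below WT = 3.2 m.
σ'_h at WT = K_a γ d_w = 27.75 kPa; at base = 27.75 + K_a γ' × 3.2 = 38.15 kPa.
P₁ (0–6.0 m) = ½×27.75×6.0 = 83.26. P₂ (6.0–9.2 m) = ½(27.75+38.15)×3.2 = 105.4.
P_w = ½ γ_w h₂² = 0.5×9.81×3.2² = 50.23. Total = 83.26+105.4+50.23 = 238.9 kN/m.

239 kN/m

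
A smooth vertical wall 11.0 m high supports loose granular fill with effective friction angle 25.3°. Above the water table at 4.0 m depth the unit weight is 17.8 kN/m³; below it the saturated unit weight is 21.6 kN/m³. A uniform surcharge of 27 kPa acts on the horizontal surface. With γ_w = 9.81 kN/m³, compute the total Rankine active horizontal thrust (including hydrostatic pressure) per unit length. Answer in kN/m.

K_a = tan²(45° − φ/2) = 0.4012.
γ' = 21.6 − 9.81 = 11.79 kN/m³. h₂ = H − d_w = 7.0 m.
σ'_h: at surface K_a·q = 10.83; at WT K_a(q+γd_w) = 39.40; at base K_a(q+γd_w+γ'h₂) = 72.51 kPa.
P₁ = ½(10.83+39.40)×4.0 = 100.5; P₂ = ½(39.40+72.51)×7.0 = 391.7; P_w = ½γ_w h₂² = 240.3.
Total = 100.5+391.7+240.3 = 732.5 kN/m.

732 kN/m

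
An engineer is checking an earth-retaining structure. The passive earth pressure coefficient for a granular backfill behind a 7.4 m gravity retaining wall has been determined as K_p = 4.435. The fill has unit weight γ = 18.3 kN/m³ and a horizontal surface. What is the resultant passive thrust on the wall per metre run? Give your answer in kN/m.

2220 kN/m

P = ½ K_p γ H² = 0.5 × 4.435 × 18.3 × 7.4² = 2222 kN/m.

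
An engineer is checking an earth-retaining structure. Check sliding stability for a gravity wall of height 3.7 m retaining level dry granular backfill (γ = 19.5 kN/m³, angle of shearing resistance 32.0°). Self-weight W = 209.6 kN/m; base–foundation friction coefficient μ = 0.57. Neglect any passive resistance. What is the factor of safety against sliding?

K_a = tan²(45° − 32.0°/2) = 0.3073.
P_a = ½K_aγH² = 0.5×0.3073×19.5×3.7² = 41.01 kN/m, acting at H/3 = 1.233 m above the base.
FS_sliding = μW / P_a = 0.57×209.6 / 41.01 = 2.913.

2.91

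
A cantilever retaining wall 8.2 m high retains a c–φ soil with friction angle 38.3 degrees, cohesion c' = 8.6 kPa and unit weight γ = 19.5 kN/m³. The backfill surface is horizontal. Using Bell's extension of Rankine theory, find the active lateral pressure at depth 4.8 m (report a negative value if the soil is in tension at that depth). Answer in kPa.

K_a = (1 − sin φ)/(1 + sin φ) = 0.2347.
σ_a = K_a γ z − 2c√K_a = 0.2347×19.5×4.8 − 2×8.6×0.4845 = 13.64 kPa.

13.6 kPa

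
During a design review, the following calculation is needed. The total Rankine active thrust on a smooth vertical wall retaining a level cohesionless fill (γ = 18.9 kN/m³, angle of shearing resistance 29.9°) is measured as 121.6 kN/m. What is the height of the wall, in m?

K_a = 0.3347. P_a = ½ K_a γ H² ⇒ H = √(2P_a/(K_a γ)).
H = √(2×121.6/(0.3347×18.9)) = 6.201 m.

6.20 m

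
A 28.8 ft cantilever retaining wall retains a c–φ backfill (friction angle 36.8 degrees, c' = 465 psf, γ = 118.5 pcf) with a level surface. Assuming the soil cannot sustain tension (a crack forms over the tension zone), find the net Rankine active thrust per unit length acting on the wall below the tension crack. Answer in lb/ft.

2560 lb/ft

K_a = 0.2508; √K_a = 0.5008.
Tension-crack depth z_c = 2c/(γ√K_a) = 2×465/(118.5×0.5008) = 15.67 ft.
σ_a at base = K_a γ H − 2c√K_a = 0.2508×118.5×28.8 − 2×465×0.5008 = 390.1 psf.
P_a = ½ × 390.1 × (H − z_c) = 0.5×390.1×13.13 = 2561 lb/ft.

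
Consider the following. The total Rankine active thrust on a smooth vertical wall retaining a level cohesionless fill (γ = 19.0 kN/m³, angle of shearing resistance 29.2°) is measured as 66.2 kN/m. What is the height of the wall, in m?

K_a = 0.3442. P_a = ½ K_a γ H² ⇒ H = √(2P_a/(K_a γ)).
H = √(2×66.2/(0.3442×19.0)) = 4.499 m.

4.50 m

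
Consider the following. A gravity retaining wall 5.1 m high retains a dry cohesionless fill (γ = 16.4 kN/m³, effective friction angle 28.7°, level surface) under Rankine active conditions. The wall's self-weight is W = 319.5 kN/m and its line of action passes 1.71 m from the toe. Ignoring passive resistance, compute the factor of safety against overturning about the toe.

K_a = tan²(45° − 28.7°/2) = 0.3511.
P_a = ½K_aγH² = 0.5×0.3511×16.4×5.1² = 74.89 kN/m, acting at H/3 = 1.700 m above the base.
Overturning moment M_o = P_a × H/3 = 74.89 × 1.700 = 127.3.
Resisting moment M_r = W × 1.71 = 319.5 × 1.71 = 546.3.
FS_overturning = M_r/M_o = 546.3/127.3 = 4.291.

4.29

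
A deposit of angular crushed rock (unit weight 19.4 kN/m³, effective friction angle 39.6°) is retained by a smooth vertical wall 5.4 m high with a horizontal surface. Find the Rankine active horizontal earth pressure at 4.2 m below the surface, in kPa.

K_a = (1 − sin φ)/(1 + sin φ) = 0.2214.
σ_h = K_a γ z = 0.2214 × 19.4 × 4.2 = 18.04 kPa.

18.0 kPa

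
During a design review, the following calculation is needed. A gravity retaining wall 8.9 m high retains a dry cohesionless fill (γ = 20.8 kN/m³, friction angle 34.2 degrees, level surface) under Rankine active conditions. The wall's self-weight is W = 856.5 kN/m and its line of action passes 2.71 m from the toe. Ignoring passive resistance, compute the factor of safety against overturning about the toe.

3.39

K_a = tan²(45° − 34.2°/2) = 0.2803.
P_a = ½K_aγH² = 0.5×0.2803×20.8×8.9² = 230.9 kN/m, acting at H/3 = 2.967 m above the base.
Overturning moment M_o = P_a × H/3 = 230.9 × 2.967 = 685.1.
Resisting moment M_r = W × 2.71 = 856.5 × 2.71 = 2321.
FS_overturning = M_r/M_o = 2321/685.1 = 3.388.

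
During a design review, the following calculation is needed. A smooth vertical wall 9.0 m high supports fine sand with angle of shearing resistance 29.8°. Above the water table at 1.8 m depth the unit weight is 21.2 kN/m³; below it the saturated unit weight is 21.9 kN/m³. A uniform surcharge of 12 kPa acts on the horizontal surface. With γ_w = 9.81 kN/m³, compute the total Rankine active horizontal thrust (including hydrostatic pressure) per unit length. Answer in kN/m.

500 kN/m

K_a = tan²(45° − φ/2) = 0.3360.
γ' = 21.9 − 9.81 = 12.09 kN/m³. h₂ = H − d_w = 7.2 m.
σ'_h: at surface K_a·q = 4.032; at WT K_a(q+γd_w) = 16.86; at base K_a(q+γd_w+γ'h₂) = 46.11 kPa.
P₁ = ½(4.032+16.86)×1.8 = 18.80; P₂ = ½(16.86+46.11)×7.2 = 226.7; P_w = ½γ_w h₂² = 254.3.
Total = 18.80+226.7+254.3 = 499.7 kN/m.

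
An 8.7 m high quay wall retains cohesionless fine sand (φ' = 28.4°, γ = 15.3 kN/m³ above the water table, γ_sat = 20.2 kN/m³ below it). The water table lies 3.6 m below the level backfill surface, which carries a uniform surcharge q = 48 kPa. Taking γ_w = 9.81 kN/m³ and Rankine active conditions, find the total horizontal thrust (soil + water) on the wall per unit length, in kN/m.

459 kN/m

K_a = tan²(45° − φ/2) = 0.3554.
γ' = 20.2 − 9.81 = 10.39 kN/m³. h₂ = H − d_w = 5.1 m.
σ'_h: at surface K_a·q = 17.06; at WT K_a(q+γd_w) = 36.63; at base K_a(q+γd_w+γ'h₂) = 55.46 kPa.
P₁ = ½(17.06+36.63)×3.6 = 96.64; P₂ = ½(36.63+55.46)×5.1 = 234.8; P_w = ½γ_w h₂² = 127.6.
Total = 96.64+234.8+127.6 = 459.0 kN/m.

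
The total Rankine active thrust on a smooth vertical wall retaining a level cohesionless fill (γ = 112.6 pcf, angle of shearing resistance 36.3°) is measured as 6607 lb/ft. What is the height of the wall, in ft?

21.4 ft

K_a = 0.2563. P_a = ½ K_a γ H² ⇒ H = √(2P_a/(K_a γ)).
H = √(2×6607/(0.2563×112.6)) = 21.40 ft.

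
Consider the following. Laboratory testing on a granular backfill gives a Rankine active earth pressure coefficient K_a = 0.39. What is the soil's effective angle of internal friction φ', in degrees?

K_a = tan²(45° − φ/2) ⇒ 45° − φ/2 = arctan(√0.39) = 31.98°.
φ = 2(45° − 31.98°) = 26.03°.

26.0°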